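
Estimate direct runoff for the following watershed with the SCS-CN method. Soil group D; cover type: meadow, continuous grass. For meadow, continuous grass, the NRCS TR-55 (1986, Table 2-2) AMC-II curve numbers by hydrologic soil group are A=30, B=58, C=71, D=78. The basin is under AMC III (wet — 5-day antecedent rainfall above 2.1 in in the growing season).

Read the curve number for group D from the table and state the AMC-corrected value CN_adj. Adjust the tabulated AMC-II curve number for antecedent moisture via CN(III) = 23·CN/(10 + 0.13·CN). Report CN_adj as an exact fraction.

NRCS table: meadow, continuous grass, soil group D → CN(II) = 78
Wet (AMC III): CN(III) = 23·78/(10 + 0.13·78) = 1794/(1007/50) = 89700/1007 ≈ 89.076

CN_adj = 89700/1007 ≈ 89.076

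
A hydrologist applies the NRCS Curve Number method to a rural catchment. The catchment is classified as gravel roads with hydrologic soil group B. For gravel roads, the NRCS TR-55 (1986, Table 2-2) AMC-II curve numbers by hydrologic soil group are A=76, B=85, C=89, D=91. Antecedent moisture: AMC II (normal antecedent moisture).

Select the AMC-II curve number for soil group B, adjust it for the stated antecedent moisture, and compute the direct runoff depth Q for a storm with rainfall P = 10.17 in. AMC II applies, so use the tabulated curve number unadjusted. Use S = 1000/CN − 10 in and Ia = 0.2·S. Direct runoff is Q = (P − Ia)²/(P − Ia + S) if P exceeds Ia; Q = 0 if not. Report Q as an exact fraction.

Q = 92840907/11157100 in ≈ 8.321 in

NRCS table: gravel roads, soil group B → CN(II) = 85
CN(II) = 85; AMC II needs no correction.
Max retention: S = 1000/85 − 10 = 30/17 in (≈ 1.765 in)
Initial abstraction Ia = S/5 = (30/17)/5 = 6/17 ≈ 0.353 in
Since P=10.170 > Ia=0.353: effective rainfall P−Ia = 16689/1700 in
Runoff Q = (P−Ia)²/(P−Ia+S) = (9.817)²/(9.817+1.765) = 92840907/11157100 ≈ 8.321 in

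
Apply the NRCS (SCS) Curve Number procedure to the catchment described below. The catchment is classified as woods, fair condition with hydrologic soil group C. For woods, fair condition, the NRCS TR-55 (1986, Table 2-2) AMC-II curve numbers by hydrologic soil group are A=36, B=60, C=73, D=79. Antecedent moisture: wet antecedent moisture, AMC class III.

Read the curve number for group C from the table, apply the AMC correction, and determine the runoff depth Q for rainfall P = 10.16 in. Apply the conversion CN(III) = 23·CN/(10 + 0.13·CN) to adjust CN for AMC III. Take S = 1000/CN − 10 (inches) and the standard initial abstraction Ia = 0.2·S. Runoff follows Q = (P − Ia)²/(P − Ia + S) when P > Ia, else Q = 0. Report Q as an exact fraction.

Q = 85270458578/10083780175 in ≈ 8.456 in

NRCS table: woods, fair condition, soil group C → CN(II) = 73
CN(III) from CN(II)=73: (23·73)/(10 + 0.13·73) = 167900/1949 ≈ 86.147
Max retention: S = 1000/(167900/1949) − 10 = 2700/1679 in (≈ 1.608 in)
Initial abstraction Ia = S/5 = (2700/1679)/5 = 540/1679 ≈ 0.322 in
Since P=10.160 > Ia=0.322: effective rainfall P−Ia = 412966/41975 in
Q: (412966/41975)² ÷ (480466/41975) = 85270458578/10083780175 in (≈ 8.456 in)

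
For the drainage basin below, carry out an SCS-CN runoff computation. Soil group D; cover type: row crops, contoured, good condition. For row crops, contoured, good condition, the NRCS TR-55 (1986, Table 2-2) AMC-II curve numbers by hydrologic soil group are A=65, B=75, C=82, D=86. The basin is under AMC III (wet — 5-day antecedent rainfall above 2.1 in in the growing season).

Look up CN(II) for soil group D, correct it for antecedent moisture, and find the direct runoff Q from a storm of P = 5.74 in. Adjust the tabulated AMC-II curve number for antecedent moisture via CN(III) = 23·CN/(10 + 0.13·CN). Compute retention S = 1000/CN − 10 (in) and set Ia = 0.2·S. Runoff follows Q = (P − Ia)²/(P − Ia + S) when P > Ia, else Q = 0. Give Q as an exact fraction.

NRCS table: row crops, contoured, good condition, soil group D → CN(II) = 86
Wet (AMC III): CN(III) = 23·86/(10 + 0.13·86) = 1978/(1059/50) = 98900/1059 ≈ 93.390
Retention S: 1000/CN − 10 with CN=93.390 → S = 700/989 ≈ 0.708 in
Initial abstraction Ia = S/5 = (700/989)/5 = 140/989 ≈ 0.142 in
Since P=5.740 > Ia=0.142: effective rainfall P−Ia = 276843/49450 in
Q = (276843/49450)²/((276843/49450) + 700/989) = (76642046649/2445302500)/(311843/49450) = 10948863807/2202948050 in ≈ 4.970 in

Q = 10948863807/2202948050 in ≈ 4.970 in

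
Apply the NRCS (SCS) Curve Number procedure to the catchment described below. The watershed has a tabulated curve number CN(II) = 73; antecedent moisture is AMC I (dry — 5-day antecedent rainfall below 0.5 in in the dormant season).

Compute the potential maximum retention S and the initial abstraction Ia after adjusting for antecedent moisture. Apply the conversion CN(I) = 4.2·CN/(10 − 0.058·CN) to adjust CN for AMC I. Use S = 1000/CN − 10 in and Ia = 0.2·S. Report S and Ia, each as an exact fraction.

S = 4500/511 in ≈ 8.806 in; Ia = 900/511 in ≈ 1.761 in

CN(I) from CN(II)=73: (4.2·73)/(10 − 0.058·73) = 51100/961 ≈ 53.174
Max retention: S = 1000/(51100/961) − 10 = 4500/511 in (≈ 8.806 in)
Ia = 0.2·(4500/511) = 900/511 in ≈ 1.761 in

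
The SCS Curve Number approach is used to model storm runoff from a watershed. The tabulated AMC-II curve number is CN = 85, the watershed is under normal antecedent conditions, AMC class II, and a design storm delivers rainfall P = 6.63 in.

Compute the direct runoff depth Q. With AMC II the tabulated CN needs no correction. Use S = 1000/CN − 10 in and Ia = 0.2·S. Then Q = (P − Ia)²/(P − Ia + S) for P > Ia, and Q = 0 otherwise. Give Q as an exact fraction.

CN(II) = 85; AMC II needs no correction.
S = 1000/85 − 10 = 30/17 in ≈ 1.765 in
Ia = 0.2S: 0.2·1.765 = 0.353 in (exactly 6/17)
Since P=6.630 > Ia=0.353: effective rainfall P−Ia = 10671/1700 in
Q = (10671/1700)²/((10671/1700) + 30/17) = (113870241/2890000)/(13671/1700) = 12652249/2582300 in ≈ 4.900 in

Q = 12652249/2582300 in ≈ 4.900 in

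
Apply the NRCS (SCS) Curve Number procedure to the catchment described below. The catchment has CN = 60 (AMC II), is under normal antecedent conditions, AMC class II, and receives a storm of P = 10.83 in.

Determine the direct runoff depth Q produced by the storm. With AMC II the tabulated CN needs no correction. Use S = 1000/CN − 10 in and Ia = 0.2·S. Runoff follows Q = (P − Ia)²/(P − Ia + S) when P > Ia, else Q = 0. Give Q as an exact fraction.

Q = 8116801/1454700 in ≈ 5.580 in

Average conditions: CN = 60 (no AMC adjustment).
S = 1000/60 − 10 = 20/3 in ≈ 6.667 in
Ia = 0.2S: 0.2·6.667 = 1.333 in (exactly 4/3)
P − Ia = 10.830 − 1.333 = 2849/300 ≈ 9.497 in (> 0, runoff occurs)
Runoff Q = (P−Ia)²/(P−Ia+S) = (9.497)²/(9.497+6.667) = 8116801/1454700 ≈ 5.580 in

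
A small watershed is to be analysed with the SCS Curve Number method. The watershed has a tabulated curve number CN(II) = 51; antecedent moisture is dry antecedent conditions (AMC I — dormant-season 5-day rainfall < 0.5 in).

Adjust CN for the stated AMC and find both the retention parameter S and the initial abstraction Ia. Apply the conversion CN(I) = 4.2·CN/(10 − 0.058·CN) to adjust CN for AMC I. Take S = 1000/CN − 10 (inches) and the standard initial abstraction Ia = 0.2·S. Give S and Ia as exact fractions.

Dry (AMC I): CN(I) = 4.2·51/(10 − 0.058·51) = (1071/5)/(3521/500) = 15300/503 ≈ 30.417
Max retention: S = 1000/(15300/503) − 10 = 3500/153 in (≈ 22.876 in)
Ia = 0.2·(3500/153) = 700/153 in ≈ 4.575 in

S = 3500/153 in ≈ 22.876 in; Ia = 700/153 in ≈ 4.575 in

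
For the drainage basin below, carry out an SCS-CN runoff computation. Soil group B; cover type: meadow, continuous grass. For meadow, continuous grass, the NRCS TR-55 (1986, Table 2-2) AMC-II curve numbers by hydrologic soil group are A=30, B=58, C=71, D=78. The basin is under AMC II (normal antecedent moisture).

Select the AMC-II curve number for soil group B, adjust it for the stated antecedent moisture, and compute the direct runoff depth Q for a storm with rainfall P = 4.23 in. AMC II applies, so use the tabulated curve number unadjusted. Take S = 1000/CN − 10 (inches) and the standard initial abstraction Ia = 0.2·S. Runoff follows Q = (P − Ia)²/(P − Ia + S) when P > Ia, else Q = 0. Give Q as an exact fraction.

Q = 21692163/28098100 in ≈ 0.772 in

NRCS table: meadow, continuous grass, soil group B → CN(II) = 58
Average conditions: CN = 58 (no AMC adjustment).
Retention S: 1000/CN − 10 with CN=58.000 → S = 210/29 ≈ 7.241 in
Initial abstraction Ia = S/5 = (210/29)/5 = 42/29 ≈ 1.448 in
P − Ia = 4.230 − 1.448 = 8067/2900 ≈ 2.782 in (> 0, runoff occurs)
Q: (8067/2900)² ÷ (29067/2900) = 21692163/28098100 in (≈ 0.772 in)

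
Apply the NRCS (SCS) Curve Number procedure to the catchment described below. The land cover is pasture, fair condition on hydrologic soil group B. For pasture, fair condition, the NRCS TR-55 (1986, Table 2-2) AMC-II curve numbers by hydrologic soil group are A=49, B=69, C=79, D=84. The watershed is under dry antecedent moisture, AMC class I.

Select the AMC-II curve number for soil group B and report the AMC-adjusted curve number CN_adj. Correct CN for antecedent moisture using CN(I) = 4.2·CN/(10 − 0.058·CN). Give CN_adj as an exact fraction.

CN_adj = 144900/2999 ≈ 48.316

NRCS table: pasture, fair condition, soil group B → CN(II) = 69
CN(I) from CN(II)=69: (4.2·69)/(10 − 0.058·69) = 144900/2999 ≈ 48.316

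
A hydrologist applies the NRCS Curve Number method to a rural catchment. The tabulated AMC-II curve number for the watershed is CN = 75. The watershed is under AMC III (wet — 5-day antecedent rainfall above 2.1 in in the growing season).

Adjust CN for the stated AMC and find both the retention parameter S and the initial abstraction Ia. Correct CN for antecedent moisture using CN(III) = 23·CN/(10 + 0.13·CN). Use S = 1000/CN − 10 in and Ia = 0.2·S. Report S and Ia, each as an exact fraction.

S = 100/69 in ≈ 1.449 in; Ia = 20/69 in ≈ 0.290 in

CN(III) from CN(II)=75: (23·75)/(10 + 0.13·75) = 6900/79 ≈ 87.342
Max retention: S = 1000/(6900/79) − 10 = 100/69 in (≈ 1.449 in)
Ia = 0.2·(100/69) = 20/69 in ≈ 0.290 in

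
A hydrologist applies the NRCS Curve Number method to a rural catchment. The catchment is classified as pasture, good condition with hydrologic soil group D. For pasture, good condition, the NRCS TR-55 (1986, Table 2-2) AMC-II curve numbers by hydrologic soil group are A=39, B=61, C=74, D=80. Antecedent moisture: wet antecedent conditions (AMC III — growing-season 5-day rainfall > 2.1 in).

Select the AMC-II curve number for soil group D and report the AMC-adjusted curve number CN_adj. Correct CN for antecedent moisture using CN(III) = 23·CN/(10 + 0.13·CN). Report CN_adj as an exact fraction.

CN_adj = 4600/51 ≈ 90.196

NRCS table: pasture, good condition, soil group D → CN(II) = 80
Adjust CN=80 to AMC III: 23·80/(10 + 0.13·80) → 1840 ÷ (102/5) = 4600/51 ≈ 90.196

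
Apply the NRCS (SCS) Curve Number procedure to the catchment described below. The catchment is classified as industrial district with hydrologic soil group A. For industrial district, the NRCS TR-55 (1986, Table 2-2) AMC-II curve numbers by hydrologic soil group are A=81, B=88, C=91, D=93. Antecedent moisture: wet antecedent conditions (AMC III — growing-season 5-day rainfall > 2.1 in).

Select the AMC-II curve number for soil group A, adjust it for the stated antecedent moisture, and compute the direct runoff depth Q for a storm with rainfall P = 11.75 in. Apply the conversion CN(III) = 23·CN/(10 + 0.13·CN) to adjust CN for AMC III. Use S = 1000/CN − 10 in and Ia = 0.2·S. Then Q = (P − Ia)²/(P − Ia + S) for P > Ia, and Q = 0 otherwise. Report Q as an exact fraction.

NRCS table: industrial district, soil group A → CN(II) = 81
CN(III) from CN(II)=81: (23·81)/(10 + 0.13·81) = 186300/2053 ≈ 90.745
S = 1000/(186300/2053) − 10 = 1900/1863 in ≈ 1.020 in
Ia = 0.2·(1900/1863) = 380/1863 in ≈ 0.204 in
P − Ia = 11.750 − 0.204 = 86041/7452 ≈ 11.546 in (> 0, runoff occurs)
Q: (86041/7452)² ÷ (93641/7452) = 7403053681/697812732 in (≈ 10.609 in)

Q = 7403053681/697812732 in ≈ 10.609 in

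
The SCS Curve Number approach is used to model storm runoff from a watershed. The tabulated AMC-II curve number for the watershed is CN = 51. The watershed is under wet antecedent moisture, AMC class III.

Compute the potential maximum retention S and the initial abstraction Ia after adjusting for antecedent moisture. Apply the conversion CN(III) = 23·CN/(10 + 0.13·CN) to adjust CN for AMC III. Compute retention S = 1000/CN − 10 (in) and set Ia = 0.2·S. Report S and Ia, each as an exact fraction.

Wet (AMC III): CN(III) = 23·51/(10 + 0.13·51) = 1173/(1663/100) = 117300/1663 ≈ 70.535
Retention S: 1000/CN − 10 with CN=70.535 → S = 4900/1173 ≈ 4.177 in
Initial abstraction Ia = S/5 = (4900/1173)/5 = 980/1173 ≈ 0.835 in

S = 4900/1173 in ≈ 4.177 in; Ia = 980/1173 in ≈ 0.835 in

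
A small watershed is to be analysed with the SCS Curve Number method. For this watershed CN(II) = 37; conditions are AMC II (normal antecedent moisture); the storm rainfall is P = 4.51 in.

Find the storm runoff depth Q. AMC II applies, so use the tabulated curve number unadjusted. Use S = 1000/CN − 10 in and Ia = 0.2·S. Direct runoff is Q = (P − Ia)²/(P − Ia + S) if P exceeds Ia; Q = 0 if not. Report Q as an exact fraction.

Q = 16703569/248221900 in ≈ 0.067 in

CN(II) = 37; AMC II needs no correction.
Retention S: 1000/CN − 10 with CN=37.000 → S = 630/37 ≈ 17.027 in
Ia = 0.2S: 0.2·17.027 = 3.405 in (exactly 126/37)
Excess rainfall: 4.510 − 3.405 = 1.105 in; P > Ia so Q > 0
Runoff Q = (P−Ia)²/(P−Ia+S) = (1.105)²/(1.105+17.027) = 16703569/248221900 ≈ 0.067 in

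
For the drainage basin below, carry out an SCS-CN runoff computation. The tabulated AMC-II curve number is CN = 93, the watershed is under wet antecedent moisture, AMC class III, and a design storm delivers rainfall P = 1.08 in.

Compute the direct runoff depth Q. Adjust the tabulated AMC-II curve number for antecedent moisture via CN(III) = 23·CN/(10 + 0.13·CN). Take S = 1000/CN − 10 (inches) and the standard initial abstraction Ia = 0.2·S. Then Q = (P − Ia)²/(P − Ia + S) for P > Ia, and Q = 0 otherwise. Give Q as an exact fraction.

Q = 2943388009/3836991675 in ≈ 0.767 in

CN(III) from CN(II)=93: (23·93)/(10 + 0.13·93) = 213900/2209 ≈ 96.831
S = 1000/(213900/2209) − 10 = 700/2139 in ≈ 0.327 in
Ia = 0.2S: 0.2·0.327 = 0.065 in (exactly 140/2139)
Excess rainfall: 1.080 − 0.065 = 1.015 in; P > Ia so Q > 0
Q = (54253/53475)²/((54253/53475) + 700/2139) = (2943388009/2859575625)/(71753/53475) = 2943388009/3836991675 in ≈ 0.767 in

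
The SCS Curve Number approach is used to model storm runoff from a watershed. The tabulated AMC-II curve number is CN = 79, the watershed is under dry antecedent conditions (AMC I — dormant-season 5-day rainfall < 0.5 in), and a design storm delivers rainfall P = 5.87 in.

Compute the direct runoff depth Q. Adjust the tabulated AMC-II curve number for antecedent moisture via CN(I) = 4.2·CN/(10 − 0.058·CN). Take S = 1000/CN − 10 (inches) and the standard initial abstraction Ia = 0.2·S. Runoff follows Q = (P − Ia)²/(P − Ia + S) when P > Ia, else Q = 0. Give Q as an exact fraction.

Q = 1322995129/682346700 in ≈ 1.939 in

CN(I) from CN(II)=79: (4.2·79)/(10 − 0.058·79) = 7900/129 ≈ 61.240
S = 1000/(7900/129) − 10 = 500/79 in ≈ 6.329 in
Ia = 0.2S: 0.2·6.329 = 1.266 in (exactly 100/79)
P − Ia = 5.870 − 1.266 = 36373/7900 ≈ 4.604 in (> 0, runoff occurs)
Runoff Q = (P−Ia)²/(P−Ia+S) = (4.604)²/(4.604+6.329) = 1322995129/682346700 ≈ 1.939 in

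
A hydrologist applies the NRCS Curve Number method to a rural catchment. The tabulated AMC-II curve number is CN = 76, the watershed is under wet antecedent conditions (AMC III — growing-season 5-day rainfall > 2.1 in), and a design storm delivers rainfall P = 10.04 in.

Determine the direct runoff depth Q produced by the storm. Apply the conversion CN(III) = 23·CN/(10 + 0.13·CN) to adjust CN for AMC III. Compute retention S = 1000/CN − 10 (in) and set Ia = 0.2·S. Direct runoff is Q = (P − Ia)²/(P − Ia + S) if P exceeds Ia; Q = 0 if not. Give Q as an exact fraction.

Q = 11382115969/1329430475 in ≈ 8.562 in

Wet (AMC III): CN(III) = 23·76/(10 + 0.13·76) = 1748/(497/25) = 43700/497 ≈ 87.928
Retention S: 1000/CN − 10 with CN=87.928 → S = 600/437 ≈ 1.373 in
Initial abstraction Ia = S/5 = (600/437)/5 = 120/437 ≈ 0.275 in
P − Ia = 10.040 − 0.275 = 106687/10925 ≈ 9.765 in (> 0, runoff occurs)
Runoff Q = (P−Ia)²/(P−Ia+S) = (9.765)²/(9.765+1.373) = 11382115969/1329430475 ≈ 8.562 in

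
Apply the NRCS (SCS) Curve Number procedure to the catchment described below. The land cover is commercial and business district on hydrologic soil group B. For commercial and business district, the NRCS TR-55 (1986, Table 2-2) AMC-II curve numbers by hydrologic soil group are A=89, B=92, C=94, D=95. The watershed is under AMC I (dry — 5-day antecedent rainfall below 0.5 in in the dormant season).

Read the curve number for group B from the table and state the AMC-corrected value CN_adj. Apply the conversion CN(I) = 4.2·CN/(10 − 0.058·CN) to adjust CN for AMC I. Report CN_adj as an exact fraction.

NRCS table: commercial and business district, soil group B → CN(II) = 92
CN(I) from CN(II)=92: (4.2·92)/(10 − 0.058·92) = 48300/583 ≈ 82.847

CN_adj = 48300/583 ≈ 82.847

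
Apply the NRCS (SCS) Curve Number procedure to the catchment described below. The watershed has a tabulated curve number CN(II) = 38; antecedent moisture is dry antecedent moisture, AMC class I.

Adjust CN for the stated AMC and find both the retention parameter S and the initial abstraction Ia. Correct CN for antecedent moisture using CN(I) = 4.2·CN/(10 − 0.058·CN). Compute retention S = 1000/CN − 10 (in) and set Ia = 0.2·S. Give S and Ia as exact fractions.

S = 15500/399 in ≈ 38.847 in; Ia = 3100/399 in ≈ 7.769 in

Adjust CN=38 to AMC I: 4.2·38/(10 − 0.058·38) → (798/5) ÷ (1949/250) = 39900/1949 ≈ 20.472
Max retention: S = 1000/(39900/1949) − 10 = 15500/399 in (≈ 38.847 in)
Ia = 0.2S: 0.2·38.847 = 7.769 in (exactly 3100/399)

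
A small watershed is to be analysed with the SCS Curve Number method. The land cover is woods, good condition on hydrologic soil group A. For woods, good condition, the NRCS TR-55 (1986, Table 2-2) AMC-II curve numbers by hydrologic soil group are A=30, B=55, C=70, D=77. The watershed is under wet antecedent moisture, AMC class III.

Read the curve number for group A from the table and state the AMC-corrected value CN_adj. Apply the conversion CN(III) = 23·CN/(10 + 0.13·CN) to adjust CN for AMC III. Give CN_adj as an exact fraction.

CN_adj = 6900/139 ≈ 49.640

NRCS table: woods, good condition, soil group A → CN(II) = 30
Adjust CN=30 to AMC III: 23·30/(10 + 0.13·30) → 690 ÷ (139/10) = 6900/139 ≈ 49.640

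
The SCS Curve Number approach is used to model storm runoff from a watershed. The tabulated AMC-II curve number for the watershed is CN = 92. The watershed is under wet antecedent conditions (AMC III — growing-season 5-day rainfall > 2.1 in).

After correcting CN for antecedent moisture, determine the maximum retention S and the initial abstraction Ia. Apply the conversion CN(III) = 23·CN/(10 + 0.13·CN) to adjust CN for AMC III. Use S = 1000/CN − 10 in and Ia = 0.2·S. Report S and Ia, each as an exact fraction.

S = 200/529 in ≈ 0.378 in; Ia = 40/529 in ≈ 0.076 in

Adjust CN=92 to AMC III: 23·92/(10 + 0.13·92) → 2116 ÷ (549/25) = 52900/549 ≈ 96.357
S = 1000/(52900/549) − 10 = 200/529 in ≈ 0.378 in
Initial abstraction Ia = S/5 = (200/529)/5 = 40/529 ≈ 0.076 in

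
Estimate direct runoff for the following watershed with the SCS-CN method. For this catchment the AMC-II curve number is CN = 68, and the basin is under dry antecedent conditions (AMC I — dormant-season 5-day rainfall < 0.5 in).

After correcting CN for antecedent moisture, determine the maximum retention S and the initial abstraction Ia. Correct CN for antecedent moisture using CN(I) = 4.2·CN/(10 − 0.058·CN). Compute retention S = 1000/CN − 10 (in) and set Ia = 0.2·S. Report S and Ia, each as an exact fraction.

CN(I) from CN(II)=68: (4.2·68)/(10 − 0.058·68) = 35700/757 ≈ 47.160
Retention S: 1000/CN − 10 with CN=47.160 → S = 4000/357 ≈ 11.204 in
Initial abstraction Ia = S/5 = (4000/357)/5 = 800/357 ≈ 2.241 in

S = 4000/357 in ≈ 11.204 in; Ia = 800/357 in ≈ 2.241 in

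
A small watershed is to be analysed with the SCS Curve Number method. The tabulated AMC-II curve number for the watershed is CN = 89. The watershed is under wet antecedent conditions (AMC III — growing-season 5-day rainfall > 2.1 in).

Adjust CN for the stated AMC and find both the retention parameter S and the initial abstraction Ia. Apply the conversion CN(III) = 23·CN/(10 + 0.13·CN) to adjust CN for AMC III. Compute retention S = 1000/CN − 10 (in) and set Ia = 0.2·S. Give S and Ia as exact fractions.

S = 1100/2047 in ≈ 0.537 in; Ia = 220/2047 in ≈ 0.107 in

Wet (AMC III): CN(III) = 23·89/(10 + 0.13·89) = 2047/(2157/100) = 204700/2157 ≈ 94.900
S = 1000/(204700/2157) − 10 = 1100/2047 in ≈ 0.537 in
Ia = 0.2S: 0.2·0.537 = 0.107 in (exactly 220/2047)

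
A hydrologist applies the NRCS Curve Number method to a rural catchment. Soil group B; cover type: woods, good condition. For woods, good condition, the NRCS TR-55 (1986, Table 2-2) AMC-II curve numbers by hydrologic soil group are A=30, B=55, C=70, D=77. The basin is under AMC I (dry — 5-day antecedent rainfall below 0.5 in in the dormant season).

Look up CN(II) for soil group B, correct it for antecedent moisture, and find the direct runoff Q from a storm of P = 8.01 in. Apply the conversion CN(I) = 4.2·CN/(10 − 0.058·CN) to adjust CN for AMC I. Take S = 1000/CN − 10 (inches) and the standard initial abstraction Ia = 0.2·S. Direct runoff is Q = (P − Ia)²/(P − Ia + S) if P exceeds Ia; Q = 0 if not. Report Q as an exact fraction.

Q = 334477443/466304300 in ≈ 0.717 in

NRCS table: woods, good condition, soil group B → CN(II) = 55
Dry (AMC I): CN(I) = 4.2·55/(10 − 0.058·55) = 231/(681/100) = 7700/227 ≈ 33.921
Max retention: S = 1000/(7700/227) − 10 = 1500/77 in (≈ 19.481 in)
Ia = 0.2·(1500/77) = 300/77 in ≈ 3.896 in
Since P=8.010 > Ia=3.896: effective rainfall P−Ia = 31677/7700 in
Q = (31677/7700)²/((31677/7700) + 1500/77) = (1003432329/59290000)/(181677/7700) = 334477443/466304300 in ≈ 0.717 in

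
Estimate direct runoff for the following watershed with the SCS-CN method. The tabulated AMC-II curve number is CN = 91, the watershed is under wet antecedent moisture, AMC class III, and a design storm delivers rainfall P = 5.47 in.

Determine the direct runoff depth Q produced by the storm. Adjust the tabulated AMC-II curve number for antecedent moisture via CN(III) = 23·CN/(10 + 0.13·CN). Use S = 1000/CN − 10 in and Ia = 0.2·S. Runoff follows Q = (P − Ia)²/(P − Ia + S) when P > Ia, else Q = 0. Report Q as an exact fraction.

Q = 1269838250641/254691100300 in ≈ 4.986 in

Adjust CN=91 to AMC III: 23·91/(10 + 0.13·91) → 2093 ÷ (2183/100) = 209300/2183 ≈ 95.877
Max retention: S = 1000/(209300/2183) − 10 = 900/2093 in (≈ 0.430 in)
Ia = 0.2S: 0.2·0.430 = 0.086 in (exactly 180/2093)
Since P=5.470 > Ia=0.086: effective rainfall P−Ia = 1126871/209300 in
Q: (1126871/209300)² ÷ (1216871/209300) = 1269838250641/254691100300 in (≈ 4.986 in)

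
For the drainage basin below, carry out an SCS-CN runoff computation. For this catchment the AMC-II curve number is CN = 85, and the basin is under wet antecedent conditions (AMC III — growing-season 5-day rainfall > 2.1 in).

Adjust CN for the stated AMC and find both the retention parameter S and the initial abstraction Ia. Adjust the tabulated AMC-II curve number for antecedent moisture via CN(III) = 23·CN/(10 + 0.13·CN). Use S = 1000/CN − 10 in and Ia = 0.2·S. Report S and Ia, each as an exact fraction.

CN(III) from CN(II)=85: (23·85)/(10 + 0.13·85) = 39100/421 ≈ 92.874
Max retention: S = 1000/(39100/421) − 10 = 300/391 in (≈ 0.767 in)
Ia = 0.2S: 0.2·0.767 = 0.153 in (exactly 60/391)

S = 300/391 in ≈ 0.767 in; Ia = 60/391 in ≈ 0.153 in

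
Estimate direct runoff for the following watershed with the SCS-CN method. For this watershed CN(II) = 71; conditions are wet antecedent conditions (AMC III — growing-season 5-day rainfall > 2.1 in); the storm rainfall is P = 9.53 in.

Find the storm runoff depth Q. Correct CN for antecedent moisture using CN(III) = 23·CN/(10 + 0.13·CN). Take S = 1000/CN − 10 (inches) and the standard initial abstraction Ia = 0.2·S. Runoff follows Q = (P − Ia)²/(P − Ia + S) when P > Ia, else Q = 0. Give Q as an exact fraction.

Q = 2244750066001/292021061700 in ≈ 7.687 in

CN(III) from CN(II)=71: (23·71)/(10 + 0.13·71) = 163300/1923 ≈ 84.919
Max retention: S = 1000/(163300/1923) − 10 = 2900/1633 in (≈ 1.776 in)
Initial abstraction Ia = S/5 = (2900/1633)/5 = 580/1633 ≈ 0.355 in
P − Ia = 9.530 − 0.355 = 1498249/163300 ≈ 9.175 in (> 0, runoff occurs)
Q = (1498249/163300)²/((1498249/163300) + 2900/1633) = (2244750066001/26666890000)/(1788249/163300) = 2244750066001/292021061700 in ≈ 7.687 in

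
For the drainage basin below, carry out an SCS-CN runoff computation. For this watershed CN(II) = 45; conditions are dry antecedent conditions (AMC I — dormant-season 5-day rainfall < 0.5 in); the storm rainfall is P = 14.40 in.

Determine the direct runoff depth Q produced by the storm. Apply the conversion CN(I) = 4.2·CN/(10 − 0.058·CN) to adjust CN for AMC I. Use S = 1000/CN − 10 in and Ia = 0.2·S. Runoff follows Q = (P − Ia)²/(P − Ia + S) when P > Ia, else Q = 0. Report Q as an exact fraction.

Q = 8217458/4206195 in ≈ 1.954 in

Dry (AMC I): CN(I) = 4.2·45/(10 − 0.058·45) = 189/(739/100) = 18900/739 ≈ 25.575
S = 1000/(18900/739) − 10 = 5500/189 in ≈ 29.101 in
Ia = 0.2·(5500/189) = 1100/189 in ≈ 5.820 in
Since P=14.400 > Ia=5.820: effective rainfall P−Ia = 8108/945 in
Q = (8108/945)²/((8108/945) + 5500/189) = (65739664/893025)/(35608/945) = 8217458/4206195 in ≈ 1.954 in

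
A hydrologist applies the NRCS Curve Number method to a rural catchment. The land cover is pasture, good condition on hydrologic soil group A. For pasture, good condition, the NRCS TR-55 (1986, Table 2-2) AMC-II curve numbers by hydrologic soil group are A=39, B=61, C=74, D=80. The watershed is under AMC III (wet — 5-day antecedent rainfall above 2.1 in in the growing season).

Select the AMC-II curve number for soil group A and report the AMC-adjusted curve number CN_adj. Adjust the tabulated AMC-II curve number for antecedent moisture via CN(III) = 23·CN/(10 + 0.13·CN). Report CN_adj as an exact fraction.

CN_adj = 89700/1507 ≈ 59.522

NRCS table: pasture, good condition, soil group A → CN(II) = 39
CN(III) from CN(II)=39: (23·39)/(10 + 0.13·39) = 89700/1507 ≈ 59.522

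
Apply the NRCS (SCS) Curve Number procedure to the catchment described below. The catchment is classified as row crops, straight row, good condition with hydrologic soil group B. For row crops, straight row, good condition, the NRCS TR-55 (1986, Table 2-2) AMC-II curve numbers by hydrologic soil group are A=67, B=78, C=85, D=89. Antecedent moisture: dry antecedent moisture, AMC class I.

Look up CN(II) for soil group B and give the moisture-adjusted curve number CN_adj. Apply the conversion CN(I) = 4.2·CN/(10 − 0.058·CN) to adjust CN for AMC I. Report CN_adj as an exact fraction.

CN_adj = 81900/1369 ≈ 59.825

NRCS table: row crops, straight row, good condition, soil group B → CN(II) = 78
Adjust CN=78 to AMC I: 4.2·78/(10 − 0.058·78) → (1638/5) ÷ (1369/250) = 81900/1369 ≈ 59.825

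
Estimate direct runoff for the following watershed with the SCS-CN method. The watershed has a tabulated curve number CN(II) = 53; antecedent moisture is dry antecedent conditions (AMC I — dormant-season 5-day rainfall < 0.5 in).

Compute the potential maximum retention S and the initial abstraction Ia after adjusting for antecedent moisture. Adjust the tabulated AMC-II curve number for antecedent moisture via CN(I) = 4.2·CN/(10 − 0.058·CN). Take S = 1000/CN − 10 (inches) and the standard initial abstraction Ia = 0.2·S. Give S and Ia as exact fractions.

S = 23500/1113 in ≈ 21.114 in; Ia = 4700/1113 in ≈ 4.223 in

Adjust CN=53 to AMC I: 4.2·53/(10 − 0.058·53) → (1113/5) ÷ (3463/500) = 111300/3463 ≈ 32.140
Retention S: 1000/CN − 10 with CN=32.140 → S = 23500/1113 ≈ 21.114 in
Ia = 0.2S: 0.2·21.114 = 4.223 in (exactly 4700/1113)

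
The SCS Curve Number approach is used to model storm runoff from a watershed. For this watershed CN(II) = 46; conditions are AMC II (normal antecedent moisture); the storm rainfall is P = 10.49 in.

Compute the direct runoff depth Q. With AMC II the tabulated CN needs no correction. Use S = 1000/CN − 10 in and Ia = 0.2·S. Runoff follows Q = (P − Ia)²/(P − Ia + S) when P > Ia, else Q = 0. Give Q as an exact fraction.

Q = 350700529/105172100 in ≈ 3.335 in

AMC II — tabulated CN = 46 applies directly.
S = 1000/46 − 10 = 270/23 in ≈ 11.739 in
Ia = 0.2·(270/23) = 54/23 in ≈ 2.348 in
Excess rainfall: 10.490 − 2.348 = 8.142 in; P > Ia so Q > 0
Runoff Q = (P−Ia)²/(P−Ia+S) = (8.142)²/(8.142+11.739) = 350700529/105172100 ≈ 3.335 in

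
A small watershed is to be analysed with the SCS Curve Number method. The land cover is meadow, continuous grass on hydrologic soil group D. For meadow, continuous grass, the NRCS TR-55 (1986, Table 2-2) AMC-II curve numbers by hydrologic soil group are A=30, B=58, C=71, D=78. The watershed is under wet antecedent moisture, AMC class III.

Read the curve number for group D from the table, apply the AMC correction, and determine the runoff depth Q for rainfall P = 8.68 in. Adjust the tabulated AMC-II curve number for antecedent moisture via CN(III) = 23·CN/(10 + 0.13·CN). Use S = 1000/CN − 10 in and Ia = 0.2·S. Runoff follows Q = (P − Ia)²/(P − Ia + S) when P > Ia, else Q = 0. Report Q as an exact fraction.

NRCS table: meadow, continuous grass, soil group D → CN(II) = 78
Adjust CN=78 to AMC III: 23·78/(10 + 0.13·78) → 1794 ÷ (1007/50) = 89700/1007 ≈ 89.076
S = 1000/(89700/1007) − 10 = 1100/897 in ≈ 1.226 in
Ia = 0.2S: 0.2·1.226 = 0.245 in (exactly 220/897)
Excess rainfall: 8.680 − 0.245 = 8.435 in; P > Ia so Q > 0
Q = (189149/22425)²/((189149/22425) + 1100/897) = (35777344201/502880625)/(216649/22425) = 35777344201/4858353825 in ≈ 7.364 in

Q = 35777344201/4858353825 in ≈ 7.364 in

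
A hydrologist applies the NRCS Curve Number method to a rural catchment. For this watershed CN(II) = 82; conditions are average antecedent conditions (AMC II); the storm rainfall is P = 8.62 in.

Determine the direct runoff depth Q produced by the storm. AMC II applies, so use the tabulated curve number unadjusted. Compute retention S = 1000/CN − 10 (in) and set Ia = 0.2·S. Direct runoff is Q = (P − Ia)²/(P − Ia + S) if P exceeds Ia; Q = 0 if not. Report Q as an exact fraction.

Average conditions: CN = 82 (no AMC adjustment).
S = 1000/82 − 10 = 90/41 in ≈ 2.195 in
Ia = 0.2S: 0.2·2.195 = 0.439 in (exactly 18/41)
P − Ia = 8.620 − 0.439 = 16771/2050 ≈ 8.181 in (> 0, runoff occurs)
Q = (16771/2050)²/((16771/2050) + 90/41) = (281266441/4202500)/(21271/2050) = 281266441/43605550 in ≈ 6.450 in

Q = 281266441/43605550 in ≈ 6.450 in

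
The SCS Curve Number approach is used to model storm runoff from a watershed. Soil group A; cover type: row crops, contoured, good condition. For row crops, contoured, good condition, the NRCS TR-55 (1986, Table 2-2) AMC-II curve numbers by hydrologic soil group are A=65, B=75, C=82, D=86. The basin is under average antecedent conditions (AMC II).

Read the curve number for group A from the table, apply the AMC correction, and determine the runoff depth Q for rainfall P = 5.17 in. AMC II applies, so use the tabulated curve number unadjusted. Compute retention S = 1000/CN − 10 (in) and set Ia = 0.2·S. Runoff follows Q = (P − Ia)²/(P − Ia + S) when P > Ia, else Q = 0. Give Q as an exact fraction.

NRCS table: row crops, contoured, good condition, soil group A → CN(II) = 65
Average conditions: CN = 65 (no AMC adjustment).
Retention S: 1000/CN − 10 with CN=65.000 → S = 70/13 ≈ 5.385 in
Ia = 0.2S: 0.2·5.385 = 1.077 in (exactly 14/13)
Excess rainfall: 5.170 − 1.077 = 4.093 in; P > Ia so Q > 0
Q: (5321/1300)² ÷ (12321/1300) = 28313041/16017300 in (≈ 1.768 in)

Q = 28313041/16017300 in ≈ 1.768 in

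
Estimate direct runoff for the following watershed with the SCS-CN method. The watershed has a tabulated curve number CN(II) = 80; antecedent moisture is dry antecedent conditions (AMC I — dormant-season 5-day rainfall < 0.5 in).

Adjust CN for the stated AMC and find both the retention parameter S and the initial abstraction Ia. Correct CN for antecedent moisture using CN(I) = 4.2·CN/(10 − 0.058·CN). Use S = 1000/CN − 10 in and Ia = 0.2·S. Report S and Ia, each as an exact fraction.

CN(I) from CN(II)=80: (4.2·80)/(10 − 0.058·80) = 4200/67 ≈ 62.687
Retention S: 1000/CN − 10 with CN=62.687 → S = 125/21 ≈ 5.952 in
Ia = 0.2S: 0.2·5.952 = 1.190 in (exactly 25/21)

S = 125/21 in ≈ 5.952 in; Ia = 25/21 in ≈ 1.190 in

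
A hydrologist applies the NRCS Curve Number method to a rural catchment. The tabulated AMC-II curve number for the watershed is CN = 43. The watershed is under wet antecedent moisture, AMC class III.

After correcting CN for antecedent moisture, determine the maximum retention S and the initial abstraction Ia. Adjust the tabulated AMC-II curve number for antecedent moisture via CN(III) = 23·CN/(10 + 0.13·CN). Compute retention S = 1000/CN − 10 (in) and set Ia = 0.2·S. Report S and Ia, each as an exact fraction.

Adjust CN=43 to AMC III: 23·43/(10 + 0.13·43) → 989 ÷ (1559/100) = 98900/1559 ≈ 63.438
Retention S: 1000/CN − 10 with CN=63.438 → S = 5700/989 ≈ 5.763 in
Ia = 0.2S: 0.2·5.763 = 1.153 in (exactly 1140/989)

S = 5700/989 in ≈ 5.763 in; Ia = 1140/989 in ≈ 1.153 in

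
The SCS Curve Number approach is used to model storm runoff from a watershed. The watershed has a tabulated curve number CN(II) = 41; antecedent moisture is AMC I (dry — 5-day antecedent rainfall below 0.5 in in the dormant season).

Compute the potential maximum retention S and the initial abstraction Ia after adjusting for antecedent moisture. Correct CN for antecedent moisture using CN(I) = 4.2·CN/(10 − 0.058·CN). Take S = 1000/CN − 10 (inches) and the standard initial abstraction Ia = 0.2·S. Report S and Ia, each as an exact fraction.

S = 29500/861 in ≈ 34.262 in; Ia = 5900/861 in ≈ 6.852 in

Dry (AMC I): CN(I) = 4.2·41/(10 − 0.058·41) = (861/5)/(3811/500) = 86100/3811 ≈ 22.592
Max retention: S = 1000/(86100/3811) − 10 = 29500/861 in (≈ 34.262 in)
Ia = 0.2S: 0.2·34.262 = 6.852 in (exactly 5900/861)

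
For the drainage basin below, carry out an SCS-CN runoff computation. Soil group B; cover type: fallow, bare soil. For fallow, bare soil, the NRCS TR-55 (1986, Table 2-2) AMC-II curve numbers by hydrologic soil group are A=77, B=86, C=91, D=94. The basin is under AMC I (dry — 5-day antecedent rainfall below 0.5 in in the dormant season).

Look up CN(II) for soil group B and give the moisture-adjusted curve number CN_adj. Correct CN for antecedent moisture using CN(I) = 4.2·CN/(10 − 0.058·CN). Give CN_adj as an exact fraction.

NRCS table: fallow, bare soil, soil group B → CN(II) = 86
Adjust CN=86 to AMC I: 4.2·86/(10 − 0.058·86) → (1806/5) ÷ (1253/250) = 12900/179 ≈ 72.067

CN_adj = 12900/179 ≈ 72.067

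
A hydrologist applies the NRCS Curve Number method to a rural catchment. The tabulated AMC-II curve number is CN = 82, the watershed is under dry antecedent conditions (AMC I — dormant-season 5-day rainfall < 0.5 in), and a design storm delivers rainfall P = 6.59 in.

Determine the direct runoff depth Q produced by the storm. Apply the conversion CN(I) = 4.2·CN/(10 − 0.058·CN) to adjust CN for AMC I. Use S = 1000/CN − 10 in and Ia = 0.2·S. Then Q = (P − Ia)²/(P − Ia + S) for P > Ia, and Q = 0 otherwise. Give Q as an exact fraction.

Q = 25323311689/8872117100 in ≈ 2.854 in

Dry (AMC I): CN(I) = 4.2·82/(10 − 0.058·82) = (1722/5)/(1311/250) = 28700/437 ≈ 65.675
Max retention: S = 1000/(28700/437) − 10 = 1500/287 in (≈ 5.226 in)
Ia = 0.2S: 0.2·5.226 = 1.045 in (exactly 300/287)
Excess rainfall: 6.590 − 1.045 = 5.545 in; P > Ia so Q > 0
Q: (159133/28700)² ÷ (309133/28700) = 25323311689/8872117100 in (≈ 2.854 in)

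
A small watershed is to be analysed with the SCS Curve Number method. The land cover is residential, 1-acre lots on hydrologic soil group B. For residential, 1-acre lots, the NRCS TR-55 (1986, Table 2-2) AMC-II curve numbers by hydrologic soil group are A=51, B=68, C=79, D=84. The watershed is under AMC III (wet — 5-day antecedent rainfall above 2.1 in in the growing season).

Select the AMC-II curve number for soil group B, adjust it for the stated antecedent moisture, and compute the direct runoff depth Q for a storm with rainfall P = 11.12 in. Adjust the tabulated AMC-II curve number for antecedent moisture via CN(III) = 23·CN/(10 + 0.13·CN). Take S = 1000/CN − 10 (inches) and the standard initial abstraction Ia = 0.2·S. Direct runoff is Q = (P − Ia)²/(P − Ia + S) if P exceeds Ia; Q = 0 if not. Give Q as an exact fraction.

NRCS table: residential, 1-acre lots, soil group B → CN(II) = 68
CN(III) from CN(II)=68: (23·68)/(10 + 0.13·68) = 39100/471 ≈ 83.015
S = 1000/(39100/471) − 10 = 800/391 in ≈ 2.046 in
Initial abstraction Ia = S/5 = (800/391)/5 = 160/391 ≈ 0.409 in
Excess rainfall: 11.120 − 0.409 = 10.711 in; P > Ia so Q > 0
Q: (104698/9775)² ÷ (124698/9775) = 5480835602/609461475 in (≈ 8.993 in)

Q = 5480835602/609461475 in ≈ 8.993 in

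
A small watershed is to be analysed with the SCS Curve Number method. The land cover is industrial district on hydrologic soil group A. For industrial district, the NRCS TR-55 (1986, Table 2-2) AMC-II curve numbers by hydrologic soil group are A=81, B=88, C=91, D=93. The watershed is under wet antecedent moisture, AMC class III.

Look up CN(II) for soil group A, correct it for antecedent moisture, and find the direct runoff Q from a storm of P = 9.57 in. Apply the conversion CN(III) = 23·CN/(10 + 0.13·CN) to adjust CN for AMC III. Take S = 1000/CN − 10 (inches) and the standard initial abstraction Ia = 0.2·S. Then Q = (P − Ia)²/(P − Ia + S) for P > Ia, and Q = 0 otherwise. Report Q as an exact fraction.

Q = 3044644601881/360470193300 in ≈ 8.446 in

NRCS table: industrial district, soil group A → CN(II) = 81
Wet (AMC III): CN(III) = 23·81/(10 + 0.13·81) = 1863/(2053/100) = 186300/2053 ≈ 90.745
S = 1000/(186300/2053) − 10 = 1900/1863 in ≈ 1.020 in
Initial abstraction Ia = S/5 = (1900/1863)/5 = 380/1863 ≈ 0.204 in
Excess rainfall: 9.570 − 0.204 = 9.366 in; P > Ia so Q > 0
Q: (1744891/186300)² ÷ (1934891/186300) = 3044644601881/360470193300 in (≈ 8.446 in)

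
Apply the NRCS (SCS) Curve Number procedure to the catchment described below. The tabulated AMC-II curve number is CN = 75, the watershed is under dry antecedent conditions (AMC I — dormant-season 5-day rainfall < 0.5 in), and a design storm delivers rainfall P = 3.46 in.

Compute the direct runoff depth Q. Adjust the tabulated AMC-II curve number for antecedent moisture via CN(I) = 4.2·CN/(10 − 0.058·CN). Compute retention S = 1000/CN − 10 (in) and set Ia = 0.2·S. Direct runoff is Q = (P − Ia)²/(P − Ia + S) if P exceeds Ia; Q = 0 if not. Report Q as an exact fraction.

Q = 34798201/97331850 in ≈ 0.358 in

Adjust CN=75 to AMC I: 4.2·75/(10 − 0.058·75) → 315 ÷ (113/20) = 6300/113 ≈ 55.752
S = 1000/(6300/113) − 10 = 500/63 in ≈ 7.937 in
Initial abstraction Ia = S/5 = (500/63)/5 = 100/63 ≈ 1.587 in
Excess rainfall: 3.460 − 1.587 = 1.873 in; P > Ia so Q > 0
Q: (5899/3150)² ÷ (30899/3150) = 34798201/97331850 in (≈ 0.358 in)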